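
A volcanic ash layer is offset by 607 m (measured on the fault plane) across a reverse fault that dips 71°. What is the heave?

198 m

heave = dip-slip × cos(dip) = 607 m × cos(71°) = 198 m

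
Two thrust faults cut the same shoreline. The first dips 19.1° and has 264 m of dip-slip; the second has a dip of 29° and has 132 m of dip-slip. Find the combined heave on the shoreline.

heave_A = 264 × cos(19.1°) = 249.5 m
heave_B = 132 × cos(29°) = 115.4 m
total = 249.5 + 115.4 = 365 m

365 m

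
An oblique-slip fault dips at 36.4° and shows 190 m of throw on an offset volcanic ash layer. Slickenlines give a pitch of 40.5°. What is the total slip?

493 m

dip-slip = throw / sin(dip) = 190 / sin(36.4°) = 320.2 m
net slip = dip-slip / sin(rake) = 320.2 / sin(40.5°) = 493 m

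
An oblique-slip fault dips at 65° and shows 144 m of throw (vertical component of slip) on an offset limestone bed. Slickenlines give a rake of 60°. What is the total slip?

dip-slip = throw / sin(dip) = 144 / sin(65°) = 158.9 m
net slip = dip-slip / sin(rake) = 158.9 / sin(60°) = 183 m

183 m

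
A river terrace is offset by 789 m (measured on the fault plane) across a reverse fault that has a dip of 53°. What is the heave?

475 m

heave = dip-slip × cos(dip) = 789 m × cos(53°) = 475 m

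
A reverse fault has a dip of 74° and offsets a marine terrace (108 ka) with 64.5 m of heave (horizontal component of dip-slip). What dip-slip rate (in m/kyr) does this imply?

dip-slip = heave / cos(dip) = 64.5 m / cos(74°) = 234 m
rate = 234 m / 108 ka = 0.00217 m/yr = 2.17 m/kyr

2.17 m/kyr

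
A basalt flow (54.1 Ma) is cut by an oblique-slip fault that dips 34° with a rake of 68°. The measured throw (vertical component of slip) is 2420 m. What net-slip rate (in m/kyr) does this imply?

dip-slip = throw / sin(dip) = 2420 / sin(34°) = 4328 m
net slip = dip-slip / sin(rake) = 4328 / sin(68°) = 4668 m
rate = 4668 m / 54.1 Ma = 0.0000863 m/yr = 0.0863 m/kyr

0.0863 m/kyr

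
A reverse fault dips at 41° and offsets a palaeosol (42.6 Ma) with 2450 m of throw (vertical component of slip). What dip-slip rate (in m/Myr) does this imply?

87.7 m/Myr

dip-slip = throw / sin(dip) = 2450 m / sin(41°) = 3734 m
rate = 3734 m / 42.6 Ma = 0.0000877 m/yr = 87.7 m/Myr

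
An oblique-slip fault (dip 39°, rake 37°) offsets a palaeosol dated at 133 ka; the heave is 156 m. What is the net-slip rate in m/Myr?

2510 m/Myr

dip-slip = heave / cos(dip) = 156 / cos(39°) = 200.7 m
net slip = dip-slip / sin(rake) = 200.7 / sin(37°) = 333.5 m
rate = 333.5 m / 133 ka = 0.00251 m/yr = 2510 m/Myr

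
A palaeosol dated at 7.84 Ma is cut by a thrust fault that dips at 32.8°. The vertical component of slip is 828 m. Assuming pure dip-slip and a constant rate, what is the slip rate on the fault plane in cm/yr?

dip-slip = throw / sin(dip) = 828 m / sin(32.8°) = 1528 m
rate = 1528 m / 7.84 Ma = 0.000195 m/yr = 0.0195 cm/yr

0.0195 cm/yr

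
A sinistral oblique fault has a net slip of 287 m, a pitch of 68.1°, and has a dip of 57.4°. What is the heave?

dip-slip = net slip × sin(rake) = 287 m × sin(68.1°) = 266.3 m
heave = dip-slip × cos(dip) = 266.3 × cos(57.4°) = 143 m

143 m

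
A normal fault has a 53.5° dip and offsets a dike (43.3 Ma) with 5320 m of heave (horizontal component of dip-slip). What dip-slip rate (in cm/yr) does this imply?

0.0207 cm/yr

dip-slip = heave / cos(dip) = 5320 m / cos(53.5°) = 8944 m
rate = 8944 m / 43.3 Ma = 0.000207 m/yr = 0.0207 cm/yr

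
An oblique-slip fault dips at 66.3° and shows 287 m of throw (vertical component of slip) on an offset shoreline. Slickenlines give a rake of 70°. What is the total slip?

334 m

dip-slip = throw / sin(dip) = 287 / sin(66.3°) = 313.4 m
net slip = dip-slip / sin(rake) = 313.4 / sin(70°) = 334 m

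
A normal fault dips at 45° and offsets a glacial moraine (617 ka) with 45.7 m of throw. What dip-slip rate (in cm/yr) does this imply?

dip-slip = throw / sin(dip) = 45.7 m / sin(45°) = 64.63 m
rate = 64.63 m / 617 ka = 0.000105 m/yr = 0.0105 cm/yr

0.0105 cm/yr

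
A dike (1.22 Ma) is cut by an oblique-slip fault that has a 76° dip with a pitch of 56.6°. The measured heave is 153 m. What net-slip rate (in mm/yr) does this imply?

dip-slip = heave / cos(dip) = 153 / cos(76°) = 632.4 m
net slip = dip-slip / sin(rake) = 632.4 / sin(56.6°) = 757.5 m
rate = 757.5 m / 1.22 Ma = 0.000621 m/yr = 0.621 mm/yr

0.621 mm/yr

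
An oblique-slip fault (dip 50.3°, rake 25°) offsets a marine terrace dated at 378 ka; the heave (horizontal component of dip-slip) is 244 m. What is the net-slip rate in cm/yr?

0.239 cm/yr

dip-slip = heave / cos(dip) = 244 / cos(50.3°) = 382 m
net slip = dip-slip / sin(rake) = 382 / sin(25°) = 903.9 m
rate = 903.9 m / 378 ka = 0.00239 m/yr = 0.239 cm/yr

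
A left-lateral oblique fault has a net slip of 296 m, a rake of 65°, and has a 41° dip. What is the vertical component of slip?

dip-slip = net slip × sin(rake) = 296 m × sin(65°) = 268.3 m
throw = dip-slip × sin(dip) = 268.3 × sin(41°) = 176 m

176 m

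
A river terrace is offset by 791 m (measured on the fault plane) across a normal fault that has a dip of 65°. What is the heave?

334 m

heave = dip-slip × cos(dip) = 791 m × cos(65°) = 334 m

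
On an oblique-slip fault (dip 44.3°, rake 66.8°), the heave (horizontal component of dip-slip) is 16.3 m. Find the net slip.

dip-slip = heave / cos(dip) = 16.3 / cos(44.3°) = 22.78 m
net slip = dip-slip / sin(rake) = 22.78 / sin(66.8°) = 24.8 m

24.8 m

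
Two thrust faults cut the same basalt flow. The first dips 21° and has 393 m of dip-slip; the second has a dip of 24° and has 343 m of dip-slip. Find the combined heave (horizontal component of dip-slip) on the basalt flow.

680 m

heave_A = 393 × cos(21°) = 366.9 m
heave_B = 343 × cos(24°) = 313.3 m
total = 366.9 + 313.3 = 680 m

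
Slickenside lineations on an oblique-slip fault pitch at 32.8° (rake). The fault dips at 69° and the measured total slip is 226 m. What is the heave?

dip-slip = net slip × sin(rake) = 226 m × sin(32.8°) = 122.4 m
heave = dip-slip × cos(dip) = 122.4 × cos(69°) = 43.9 m

43.9 m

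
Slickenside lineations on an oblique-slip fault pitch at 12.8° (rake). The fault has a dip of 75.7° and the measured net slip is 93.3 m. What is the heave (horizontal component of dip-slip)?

5.11 m

dip-slip = net slip × sin(rake) = 93.3 m × sin(12.8°) = 20.67 m
heave = dip-slip × cos(dip) = 20.67 × cos(75.7°) = 5.11 m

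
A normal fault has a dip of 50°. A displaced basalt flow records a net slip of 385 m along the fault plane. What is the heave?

247 m

heave = dip-slip × cos(dip) = 385 m × cos(50°) = 247 m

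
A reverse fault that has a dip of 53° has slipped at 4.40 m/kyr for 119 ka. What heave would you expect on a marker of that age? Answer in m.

315 m

dip-slip = rate × time = 4.40 m/kyr × 119 ka = 523.6 m
heave = dip-slip × cos(dip) = 523.6 × cos(53°) = 315 m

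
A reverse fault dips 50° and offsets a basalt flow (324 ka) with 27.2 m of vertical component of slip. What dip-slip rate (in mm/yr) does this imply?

0.110 mm/yr

dip-slip = throw / sin(dip) = 27.2 m / sin(50°) = 35.51 m
rate = 35.51 m / 324 ka = 0.000110 m/yr = 0.110 mm/yr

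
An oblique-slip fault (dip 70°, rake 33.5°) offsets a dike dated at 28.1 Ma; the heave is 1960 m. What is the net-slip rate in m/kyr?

0.369 m/kyr

dip-slip = heave / cos(dip) = 1960 / cos(70°) = 5731 m
net slip = dip-slip / sin(rake) = 5731 / sin(33.5°) = 10380 m
rate = 10380 m / 28.1 Ma = 0.000369 m/yr = 0.369 m/kyr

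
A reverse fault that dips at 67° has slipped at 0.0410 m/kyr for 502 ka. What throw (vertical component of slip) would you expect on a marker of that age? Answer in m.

dip-slip = rate × time = 0.0410 m/kyr × 502 ka = 20.58 m
throw = dip-slip × sin(dip) = 20.58 × sin(67°) = 18.9 m

18.9 m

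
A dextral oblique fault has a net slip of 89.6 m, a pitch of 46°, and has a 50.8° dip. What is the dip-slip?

64.5 m

dip-slip = net slip × sin(rake) = 89.6 m × sin(46°) = 64.5 m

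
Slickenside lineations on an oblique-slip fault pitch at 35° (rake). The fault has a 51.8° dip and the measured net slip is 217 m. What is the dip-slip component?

dip-slip = net slip × sin(rake) = 217 m × sin(35°) = 124 m

124 m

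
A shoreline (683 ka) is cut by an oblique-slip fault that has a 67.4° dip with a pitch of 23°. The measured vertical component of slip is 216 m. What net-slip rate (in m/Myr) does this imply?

877 m/Myr

dip-slip = throw / sin(dip) = 216 / sin(67.4°) = 234 m
net slip = dip-slip / sin(rake) = 234 / sin(23°) = 598.8 m
rate = 598.8 m / 683 ka = 0.000877 m/yr = 877 m/Myr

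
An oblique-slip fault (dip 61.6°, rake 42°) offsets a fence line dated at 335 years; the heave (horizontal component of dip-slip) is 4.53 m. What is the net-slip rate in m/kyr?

dip-slip = heave / cos(dip) = 4.53 / cos(61.6°) = 9.524 m
net slip = dip-slip / sin(rake) = 9.524 / sin(42°) = 14.23 m
rate = 14.23 m / 335 years = 0.0425 m/yr = 42.5 m/kyr

42.5 m/kyr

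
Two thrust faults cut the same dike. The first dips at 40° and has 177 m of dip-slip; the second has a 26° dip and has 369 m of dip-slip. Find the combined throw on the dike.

throw_A = 177 × sin(40°) = 113.8 m
throw_B = 369 × sin(26°) = 161.8 m
total = 113.8 + 161.8 = 276 m

276 m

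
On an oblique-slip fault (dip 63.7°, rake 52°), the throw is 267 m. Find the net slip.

dip-slip = throw / sin(dip) = 267 / sin(63.7°) = 297.8 m
net slip = dip-slip / sin(rake) = 297.8 / sin(52°) = 378 m

378 m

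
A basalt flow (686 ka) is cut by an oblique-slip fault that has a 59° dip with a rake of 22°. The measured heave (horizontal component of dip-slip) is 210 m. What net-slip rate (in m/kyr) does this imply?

dip-slip = heave / cos(dip) = 210 / cos(59°) = 407.7 m
net slip = dip-slip / sin(rake) = 407.7 / sin(22°) = 1088 m
rate = 1088 m / 686 ka = 0.00159 m/yr = 1.59 m/kyr

1.59 m/kyr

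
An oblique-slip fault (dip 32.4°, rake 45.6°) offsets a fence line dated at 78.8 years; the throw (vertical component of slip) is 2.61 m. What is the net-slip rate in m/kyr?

dip-slip = throw / sin(dip) = 2.61 / sin(32.4°) = 4.871 m
net slip = dip-slip / sin(rake) = 4.871 / sin(45.6°) = 6.818 m
rate = 6.818 m / 78.8 years = 0.0865 m/yr = 86.5 m/kyr

86.5 m/kyr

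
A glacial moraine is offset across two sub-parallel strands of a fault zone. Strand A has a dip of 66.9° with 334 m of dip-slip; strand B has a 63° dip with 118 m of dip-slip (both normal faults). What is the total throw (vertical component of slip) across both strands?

throw_A = 334 × sin(66.9°) = 307.2 m
throw_B = 118 × sin(63°) = 105.1 m
total = 307.2 + 105.1 = 412 m

412 m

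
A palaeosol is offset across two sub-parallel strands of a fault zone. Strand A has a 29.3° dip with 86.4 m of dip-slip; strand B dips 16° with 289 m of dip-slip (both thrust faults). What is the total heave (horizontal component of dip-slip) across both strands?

heave_A = 86.4 × cos(29.3°) = 75.35 m
heave_B = 289 × cos(16°) = 277.8 m
total = 75.35 + 277.8 = 353 m

353 m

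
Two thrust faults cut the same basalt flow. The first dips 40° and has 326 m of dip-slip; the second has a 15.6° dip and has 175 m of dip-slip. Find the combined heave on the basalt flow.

418 m

heave_A = 326 × cos(40°) = 249.7 m
heave_B = 175 × cos(15.6°) = 168.6 m
total = 249.7 + 168.6 = 418 m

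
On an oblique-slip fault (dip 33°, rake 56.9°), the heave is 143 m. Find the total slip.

204 m

dip-slip = heave / cos(dip) = 143 / cos(33°) = 170.5 m
net slip = dip-slip / sin(rake) = 170.5 / sin(56.9°) = 204 m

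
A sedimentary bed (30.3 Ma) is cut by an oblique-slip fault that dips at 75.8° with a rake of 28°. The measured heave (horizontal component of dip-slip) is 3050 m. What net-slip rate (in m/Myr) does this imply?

dip-slip = heave / cos(dip) = 3050 / cos(75.8°) = 12430 m
net slip = dip-slip / sin(rake) = 12430 / sin(28°) = 26480 m
rate = 26480 m / 30.3 Ma = 0.000874 m/yr = 874 m/Myr

874 m/Myr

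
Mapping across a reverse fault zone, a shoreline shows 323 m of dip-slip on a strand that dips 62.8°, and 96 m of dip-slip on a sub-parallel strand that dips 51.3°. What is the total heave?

heave_A = 323 × cos(62.8°) = 147.6 m
heave_B = 96 × cos(51.3°) = 60.02 m
total = 147.6 + 60.02 = 208 m

208 m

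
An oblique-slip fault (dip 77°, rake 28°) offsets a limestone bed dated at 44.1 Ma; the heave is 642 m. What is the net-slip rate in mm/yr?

dip-slip = heave / cos(dip) = 642 / cos(77°) = 2854 m
net slip = dip-slip / sin(rake) = 2854 / sin(28°) = 6079 m
rate = 6079 m / 44.1 Ma = 0.000138 m/yr = 0.138 mm/yr

0.138 mm/yr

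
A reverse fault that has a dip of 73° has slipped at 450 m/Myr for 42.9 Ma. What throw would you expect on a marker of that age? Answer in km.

18.5 km

dip-slip = rate × time = 450 m/Myr × 42.9 Ma = 19300 m
throw = dip-slip × sin(dip) = 19300 × sin(73°) = 18500 m = 18.5 km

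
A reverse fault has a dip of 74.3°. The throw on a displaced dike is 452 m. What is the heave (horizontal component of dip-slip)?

heave = throw / tan(dip) = 452 / tan(74.3°) = 127 m

127 m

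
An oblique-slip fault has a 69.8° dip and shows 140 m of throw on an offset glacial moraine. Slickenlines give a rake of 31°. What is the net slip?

290 m

dip-slip = throw / sin(dip) = 140 / sin(69.8°) = 149.2 m
net slip = dip-slip / sin(rake) = 149.2 / sin(31°) = 290 m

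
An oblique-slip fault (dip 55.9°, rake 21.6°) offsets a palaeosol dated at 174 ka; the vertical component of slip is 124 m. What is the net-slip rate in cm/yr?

0.234 cm/yr

dip-slip = throw / sin(dip) = 124 / sin(55.9°) = 149.7 m
net slip = dip-slip / sin(rake) = 149.7 / sin(21.6°) = 406.8 m
rate = 406.8 m / 174 ka = 0.00234 m/yr = 0.234 cm/yr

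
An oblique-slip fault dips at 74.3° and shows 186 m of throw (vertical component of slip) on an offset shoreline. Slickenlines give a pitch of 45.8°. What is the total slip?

dip-slip = throw / sin(dip) = 186 / sin(74.3°) = 193.2 m
net slip = dip-slip / sin(rake) = 193.2 / sin(45.8°) = 270 m

270 m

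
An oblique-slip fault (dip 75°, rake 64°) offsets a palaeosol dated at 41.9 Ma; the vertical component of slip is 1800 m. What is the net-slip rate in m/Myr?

49.5 m/Myr

dip-slip = throw / sin(dip) = 1800 / sin(75°) = 1863 m
net slip = dip-slip / sin(rake) = 1863 / sin(64°) = 2073 m
rate = 2073 m / 41.9 Ma = 0.0000495 m/yr = 49.5 m/Myr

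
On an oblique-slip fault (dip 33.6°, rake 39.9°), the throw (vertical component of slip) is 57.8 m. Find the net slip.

163 m

dip-slip = throw / sin(dip) = 57.8 / sin(33.6°) = 104.4 m
net slip = dip-slip / sin(rake) = 104.4 / sin(39.9°) = 163 m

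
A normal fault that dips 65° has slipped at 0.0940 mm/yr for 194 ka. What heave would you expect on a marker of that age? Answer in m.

7.71 m

dip-slip = rate × time = 0.0940 mm/yr × 194 ka = 18.24 m
heave = dip-slip × cos(dip) = 18.24 × cos(65°) = 7.71 m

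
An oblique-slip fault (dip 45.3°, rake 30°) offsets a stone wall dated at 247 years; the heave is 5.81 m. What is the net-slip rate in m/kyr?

66.9 m/kyr

dip-slip = heave / cos(dip) = 5.81 / cos(45.3°) = 8.260 m
net slip = dip-slip / sin(rake) = 8.260 / sin(30°) = 16.52 m
rate = 16.52 m / 247 years = 0.0669 m/yr = 66.9 m/kyr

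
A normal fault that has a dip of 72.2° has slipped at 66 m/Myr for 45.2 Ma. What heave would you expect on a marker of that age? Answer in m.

912 m

dip-slip = rate × time = 66 m/Myr × 45.2 Ma = 2983 m
heave = dip-slip × cos(dip) = 2983 × cos(72.2°) = 912 m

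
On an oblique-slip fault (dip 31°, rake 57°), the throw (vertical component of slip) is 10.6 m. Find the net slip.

dip-slip = throw / sin(dip) = 10.6 / sin(31°) = 20.58 m
net slip = dip-slip / sin(rake) = 20.58 / sin(57°) = 24.5 m

24.5 m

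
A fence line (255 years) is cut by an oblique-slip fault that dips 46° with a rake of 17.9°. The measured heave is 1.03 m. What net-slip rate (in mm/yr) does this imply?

dip-slip = heave / cos(dip) = 1.03 / cos(46°) = 1.483 m
net slip = dip-slip / sin(rake) = 1.483 / sin(17.9°) = 4.824 m
rate = 4.824 m / 255 years = 0.0189 m/yr = 18.9 mm/yr

18.9 mm/yr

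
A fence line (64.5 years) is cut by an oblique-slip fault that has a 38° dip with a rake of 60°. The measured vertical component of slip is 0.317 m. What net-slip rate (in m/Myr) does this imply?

dip-slip = throw / sin(dip) = 0.317 / sin(38°) = 0.5149 m
net slip = dip-slip / sin(rake) = 0.5149 / sin(60°) = 0.5945 m
rate = 0.5945 m / 64.5 years = 0.00922 m/yr = 9220 m/Myr

9220 m/Myr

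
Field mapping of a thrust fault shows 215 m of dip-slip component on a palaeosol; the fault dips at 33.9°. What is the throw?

120 m

throw = dip-slip × sin(dip) = 215 m × sin(33.9°) = 120 m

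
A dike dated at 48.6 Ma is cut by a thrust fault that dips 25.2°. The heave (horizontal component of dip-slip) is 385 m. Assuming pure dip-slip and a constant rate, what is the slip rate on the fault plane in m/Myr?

dip-slip = heave / cos(dip) = 385 m / cos(25.2°) = 425.5 m
rate = 425.5 m / 48.6 Ma = 0.00000876 m/yr = 8.76 m/Myr

8.76 m/Myr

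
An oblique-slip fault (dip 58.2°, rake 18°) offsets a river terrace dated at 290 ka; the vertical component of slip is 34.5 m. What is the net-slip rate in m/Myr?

453 m/Myr

dip-slip = throw / sin(dip) = 34.5 / sin(58.2°) = 40.59 m
net slip = dip-slip / sin(rake) = 40.59 / sin(18°) = 131.4 m
rate = 131.4 m / 290 ka = 0.000453 m/yr = 453 m/Myr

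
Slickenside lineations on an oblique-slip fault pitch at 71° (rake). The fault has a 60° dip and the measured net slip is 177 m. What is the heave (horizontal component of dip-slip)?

dip-slip = net slip × sin(rake) = 177 m × sin(71°) = 167.4 m
heave = dip-slip × cos(dip) = 167.4 × cos(60°) = 83.7 m

83.7 m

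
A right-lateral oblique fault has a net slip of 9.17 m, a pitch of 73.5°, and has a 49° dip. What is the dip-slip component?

8.79 m

dip-slip = net slip × sin(rake) = 9.17 m × sin(73.5°) = 8.79 m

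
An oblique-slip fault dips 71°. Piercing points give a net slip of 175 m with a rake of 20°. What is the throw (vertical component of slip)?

dip-slip = net slip × sin(rake) = 175 m × sin(20°) = 59.85 m
throw = dip-slip × sin(dip) = 59.85 × sin(71°) = 56.6 m

56.6 m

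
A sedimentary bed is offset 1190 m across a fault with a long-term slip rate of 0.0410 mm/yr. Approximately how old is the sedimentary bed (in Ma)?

29 Ma

age = offset / rate = 1190 m / (0.0410 mm/yr) = 2.9e+07 yr = 29 Ma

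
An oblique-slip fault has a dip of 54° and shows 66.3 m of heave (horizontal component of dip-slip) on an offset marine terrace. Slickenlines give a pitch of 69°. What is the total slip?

121 m

dip-slip = heave / cos(dip) = 66.3 / cos(54°) = 112.8 m
net slip = dip-slip / sin(rake) = 112.8 / sin(69°) = 121 m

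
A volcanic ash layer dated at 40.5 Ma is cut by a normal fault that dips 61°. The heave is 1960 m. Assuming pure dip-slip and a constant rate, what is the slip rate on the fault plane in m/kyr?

dip-slip = heave / cos(dip) = 1960 m / cos(61°) = 4043 m
rate = 4043 m / 40.5 Ma = 0.0000998 m/yr = 0.0998 m/kyr

0.0998 m/kyr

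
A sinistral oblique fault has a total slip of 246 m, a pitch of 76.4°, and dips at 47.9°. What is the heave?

dip-slip = net slip × sin(rake) = 246 m × sin(76.4°) = 239.1 m
heave = dip-slip × cos(dip) = 239.1 × cos(47.9°) = 160 m

160 m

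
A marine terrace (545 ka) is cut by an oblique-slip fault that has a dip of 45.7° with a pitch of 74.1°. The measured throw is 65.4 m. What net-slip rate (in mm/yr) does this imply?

dip-slip = throw / sin(dip) = 65.4 / sin(45.7°) = 91.38 m
net slip = dip-slip / sin(rake) = 91.38 / sin(74.1°) = 95.02 m
rate = 95.02 m / 545 ka = 0.000174 m/yr = 0.174 mm/yr

0.174 mm/yr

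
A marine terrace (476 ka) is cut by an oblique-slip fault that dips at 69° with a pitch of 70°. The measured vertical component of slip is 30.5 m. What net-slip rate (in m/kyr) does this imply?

dip-slip = throw / sin(dip) = 30.5 / sin(69°) = 32.67 m
net slip = dip-slip / sin(rake) = 32.67 / sin(70°) = 34.77 m
rate = 34.77 m / 476 ka = 0.0000730 m/yr = 0.0730 m/kyr

0.0730 m/kyr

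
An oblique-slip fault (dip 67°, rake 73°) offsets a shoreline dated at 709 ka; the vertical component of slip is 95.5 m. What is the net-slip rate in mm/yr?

dip-slip = throw / sin(dip) = 95.5 / sin(67°) = 103.7 m
net slip = dip-slip / sin(rake) = 103.7 / sin(73°) = 108.5 m
rate = 108.5 m / 709 ka = 0.000153 m/yr = 0.153 mm/yr

0.153 mm/yr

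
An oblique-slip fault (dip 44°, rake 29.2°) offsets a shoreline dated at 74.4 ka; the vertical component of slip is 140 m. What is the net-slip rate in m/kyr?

dip-slip = throw / sin(dip) = 140 / sin(44°) = 201.5 m
net slip = dip-slip / sin(rake) = 201.5 / sin(29.2°) = 413.1 m
rate = 413.1 m / 74.4 ka = 0.00555 m/yr = 5.55 m/kyr

5.55 m/kyr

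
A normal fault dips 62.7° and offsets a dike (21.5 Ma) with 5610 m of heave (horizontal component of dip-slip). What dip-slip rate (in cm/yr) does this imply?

0.0569 cm/yr

dip-slip = heave / cos(dip) = 5610 m / cos(62.7°) = 12230 m
rate = 12230 m / 21.5 Ma = 0.000569 m/yr = 0.0569 cm/yr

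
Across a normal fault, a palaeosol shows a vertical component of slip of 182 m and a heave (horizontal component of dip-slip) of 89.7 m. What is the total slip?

net slip = √(throw² + heave²) = √(182² + 89.7²) = 203 m

203 m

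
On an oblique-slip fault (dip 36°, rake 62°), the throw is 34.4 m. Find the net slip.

dip-slip = throw / sin(dip) = 34.4 / sin(36°) = 58.52 m
net slip = dip-slip / sin(rake) = 58.52 / sin(62°) = 66.3 m

66.3 m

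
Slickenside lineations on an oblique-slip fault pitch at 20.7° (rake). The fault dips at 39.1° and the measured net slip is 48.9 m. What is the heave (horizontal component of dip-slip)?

13.4 m

dip-slip = net slip × sin(rake) = 48.9 m × sin(20.7°) = 17.28 m
heave = dip-slip × cos(dip) = 17.28 × cos(39.1°) = 13.4 m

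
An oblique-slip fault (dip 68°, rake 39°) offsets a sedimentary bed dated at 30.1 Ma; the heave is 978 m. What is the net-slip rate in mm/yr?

dip-slip = heave / cos(dip) = 978 / cos(68°) = 2611 m
net slip = dip-slip / sin(rake) = 2611 / sin(39°) = 4149 m
rate = 4149 m / 30.1 Ma = 0.000138 m/yr = 0.138 mm/yr

0.138 mm/yr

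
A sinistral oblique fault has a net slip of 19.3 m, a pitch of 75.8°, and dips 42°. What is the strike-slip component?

strike-slip = net slip × cos(rake) = 19.3 m × cos(75.8°) = 4.73 m

4.73 m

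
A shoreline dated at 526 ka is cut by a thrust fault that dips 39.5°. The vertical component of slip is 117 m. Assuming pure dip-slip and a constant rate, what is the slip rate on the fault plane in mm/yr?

dip-slip = throw / sin(dip) = 117 m / sin(39.5°) = 183.9 m
rate = 183.9 m / 526 ka = 0.000350 m/yr = 0.350 mm/yr

0.350 mm/yr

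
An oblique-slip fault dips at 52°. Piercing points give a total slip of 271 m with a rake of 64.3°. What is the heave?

dip-slip = net slip × sin(rake) = 271 m × sin(64.3°) = 244.2 m
heave = dip-slip × cos(dip) = 244.2 × cos(52°) = 150 m

150 m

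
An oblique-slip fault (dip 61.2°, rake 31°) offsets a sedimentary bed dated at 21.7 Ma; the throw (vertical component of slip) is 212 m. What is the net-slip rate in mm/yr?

dip-slip = throw / sin(dip) = 212 / sin(61.2°) = 241.9 m
net slip = dip-slip / sin(rake) = 241.9 / sin(31°) = 469.7 m
rate = 469.7 m / 21.7 Ma = 0.0000216 m/yr = 0.0216 mm/yr

0.0216 mm/yr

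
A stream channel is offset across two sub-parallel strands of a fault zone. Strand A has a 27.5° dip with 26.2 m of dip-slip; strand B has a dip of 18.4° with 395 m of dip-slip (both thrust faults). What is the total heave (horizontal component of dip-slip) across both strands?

heave_A = 26.2 × cos(27.5°) = 23.24 m
heave_B = 395 × cos(18.4°) = 374.8 m
total = 23.24 + 374.8 = 398 m

398 m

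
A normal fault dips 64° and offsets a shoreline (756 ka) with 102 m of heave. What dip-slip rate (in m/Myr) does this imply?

308 m/Myr

dip-slip = heave / cos(dip) = 102 m / cos(64°) = 232.7 m
rate = 232.7 m / 756 ka = 0.000308 m/yr = 308 m/Myr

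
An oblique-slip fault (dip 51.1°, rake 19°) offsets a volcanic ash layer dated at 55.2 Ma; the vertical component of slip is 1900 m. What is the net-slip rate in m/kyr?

dip-slip = throw / sin(dip) = 1900 / sin(51.1°) = 2441 m
net slip = dip-slip / sin(rake) = 2441 / sin(19°) = 7499 m
rate = 7499 m / 55.2 Ma = 0.000136 m/yr = 0.136 m/kyr

0.136 m/kyr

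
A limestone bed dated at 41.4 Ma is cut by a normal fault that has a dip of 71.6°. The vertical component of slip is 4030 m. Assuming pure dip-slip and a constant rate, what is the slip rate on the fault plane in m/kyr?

0.103 m/kyr

dip-slip = throw / sin(dip) = 4030 m / sin(71.6°) = 4247 m
rate = 4247 m / 41.4 Ma = 0.000103 m/yr = 0.103 m/kyr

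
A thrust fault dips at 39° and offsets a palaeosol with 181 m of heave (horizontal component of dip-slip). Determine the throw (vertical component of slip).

147 m

throw = heave × tan(dip) = 181 × tan(39°) = 147 m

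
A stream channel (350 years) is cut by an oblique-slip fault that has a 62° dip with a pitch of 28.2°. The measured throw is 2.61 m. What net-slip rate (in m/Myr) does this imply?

dip-slip = throw / sin(dip) = 2.61 / sin(62°) = 2.956 m
net slip = dip-slip / sin(rake) = 2.956 / sin(28.2°) = 6.255 m
rate = 6.255 m / 350 years = 0.0179 m/yr = 17900 m/Myr

17900 m/Myr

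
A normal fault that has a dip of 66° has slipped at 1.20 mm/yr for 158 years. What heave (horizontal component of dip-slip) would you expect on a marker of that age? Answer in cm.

dip-slip = rate × time = 1.20 mm/yr × 158 years = 0.1896 m
heave = dip-slip × cos(dip) = 0.1896 × cos(66°) = 0.0771 m = 7.71 cm

7.71 cm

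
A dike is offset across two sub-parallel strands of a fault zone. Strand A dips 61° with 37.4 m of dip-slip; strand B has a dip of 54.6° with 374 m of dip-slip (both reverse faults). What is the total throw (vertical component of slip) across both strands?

throw_A = 37.4 × sin(61°) = 32.71 m
throw_B = 374 × sin(54.6°) = 304.9 m
total = 32.71 + 304.9 = 338 m

338 m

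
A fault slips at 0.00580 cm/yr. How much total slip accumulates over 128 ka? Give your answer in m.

slip = rate × time = 0.00580 cm/yr × 128 ka = 7.42 m

7.42 m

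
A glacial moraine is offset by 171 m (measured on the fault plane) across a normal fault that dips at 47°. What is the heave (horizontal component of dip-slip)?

117 m

heave = dip-slip × cos(dip) = 171 m × cos(47°) = 117 m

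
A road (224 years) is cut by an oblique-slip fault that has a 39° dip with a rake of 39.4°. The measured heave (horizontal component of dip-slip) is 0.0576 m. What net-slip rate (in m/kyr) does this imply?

0.521 m/kyr

dip-slip = heave / cos(dip) = 0.0576 / cos(39°) = 0.07412 m
net slip = dip-slip / sin(rake) = 0.07412 / sin(39.4°) = 0.1168 m
rate = 0.1168 m / 224 years = 0.000521 m/yr = 0.521 m/kyr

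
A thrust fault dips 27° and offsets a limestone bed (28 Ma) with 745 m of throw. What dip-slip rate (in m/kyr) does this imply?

dip-slip = throw / sin(dip) = 745 m / sin(27°) = 1641 m
rate = 1641 m / 28 Ma = 0.0000586 m/yr = 0.0586 m/kyr

0.0586 m/kyr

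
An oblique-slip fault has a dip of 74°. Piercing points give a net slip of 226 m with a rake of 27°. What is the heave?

dip-slip = net slip × sin(rake) = 226 m × sin(27°) = 102.6 m
heave = dip-slip × cos(dip) = 102.6 × cos(74°) = 28.3 m

28.3 m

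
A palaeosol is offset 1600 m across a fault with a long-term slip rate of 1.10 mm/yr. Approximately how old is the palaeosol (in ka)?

1450 ka

age = offset / rate = 1600 m / (1.10 mm/yr) = 1.45e+06 yr = 1450 ka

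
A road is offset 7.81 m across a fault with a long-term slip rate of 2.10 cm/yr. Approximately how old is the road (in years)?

372 years

age = offset / rate = 7.81 m / (2.10 cm/yr) = 372 yr = 372 years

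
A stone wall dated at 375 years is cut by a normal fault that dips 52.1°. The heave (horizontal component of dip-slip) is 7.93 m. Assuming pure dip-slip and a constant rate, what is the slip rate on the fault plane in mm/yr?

34.4 mm/yr

dip-slip = heave / cos(dip) = 7.93 m / cos(52.1°) = 12.91 m
rate = 12.91 m / 375 years = 0.0344 m/yr = 34.4 mm/yr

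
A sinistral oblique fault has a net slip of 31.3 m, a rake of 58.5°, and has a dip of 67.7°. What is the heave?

dip-slip = net slip × sin(rake) = 31.3 m × sin(58.5°) = 26.69 m
heave = dip-slip × cos(dip) = 26.69 × cos(67.7°) = 10.1 m

10.1 m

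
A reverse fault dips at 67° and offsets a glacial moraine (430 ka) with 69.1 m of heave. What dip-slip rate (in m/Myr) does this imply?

411 m/Myr

dip-slip = heave / cos(dip) = 69.1 m / cos(67°) = 176.8 m
rate = 176.8 m / 430 ka = 0.000411 m/yr = 411 m/Myr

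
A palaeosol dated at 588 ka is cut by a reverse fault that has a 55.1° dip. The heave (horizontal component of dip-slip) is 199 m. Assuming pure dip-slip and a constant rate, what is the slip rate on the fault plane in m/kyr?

0.592 m/kyr

dip-slip = heave / cos(dip) = 199 m / cos(55.1°) = 347.8 m
rate = 347.8 m / 588 ka = 0.000592 m/yr = 0.592 m/kyr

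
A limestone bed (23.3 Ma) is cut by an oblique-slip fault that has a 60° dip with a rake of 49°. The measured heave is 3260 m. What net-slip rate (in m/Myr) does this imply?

371 m/Myr

dip-slip = heave / cos(dip) = 3260 / cos(60°) = 6520 m
net slip = dip-slip / sin(rake) = 6520 / sin(49°) = 8639 m
rate = 8639 m / 23.3 Ma = 0.000371 m/yr = 371 m/Myr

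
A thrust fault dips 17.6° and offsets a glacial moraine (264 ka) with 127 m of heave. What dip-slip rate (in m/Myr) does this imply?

dip-slip = heave / cos(dip) = 127 m / cos(17.6°) = 133.2 m
rate = 133.2 m / 264 ka = 0.000505 m/yr = 505 m/Myr

505 m/Myr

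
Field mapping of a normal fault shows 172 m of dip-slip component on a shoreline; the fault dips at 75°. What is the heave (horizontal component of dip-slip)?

44.5 m

heave = dip-slip × cos(dip) = 172 m × cos(75°) = 44.5 m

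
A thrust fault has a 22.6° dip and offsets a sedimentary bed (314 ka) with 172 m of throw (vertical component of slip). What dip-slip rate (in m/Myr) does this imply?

dip-slip = throw / sin(dip) = 172 m / sin(22.6°) = 447.6 m
rate = 447.6 m / 314 ka = 0.00143 m/yr = 1430 m/Myr

1430 m/Myr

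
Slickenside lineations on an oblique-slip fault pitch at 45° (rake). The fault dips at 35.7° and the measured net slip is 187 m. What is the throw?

77.2 m

dip-slip = net slip × sin(rake) = 187 m × sin(45°) = 132.2 m
throw = dip-slip × sin(dip) = 132.2 × sin(35.7°) = 77.2 m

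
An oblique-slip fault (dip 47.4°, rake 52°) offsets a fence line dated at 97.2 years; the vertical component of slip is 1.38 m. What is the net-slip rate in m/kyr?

24.5 m/kyr

dip-slip = throw / sin(dip) = 1.38 / sin(47.4°) = 1.875 m
net slip = dip-slip / sin(rake) = 1.875 / sin(52°) = 2.379 m
rate = 2.379 m / 97.2 years = 0.0245 m/yr = 24.5 m/kyr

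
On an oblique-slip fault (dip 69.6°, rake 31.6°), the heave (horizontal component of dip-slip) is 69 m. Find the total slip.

378 m

dip-slip = heave / cos(dip) = 69 / cos(69.6°) = 198 m
net slip = dip-slip / sin(rake) = 198 / sin(31.6°) = 378 m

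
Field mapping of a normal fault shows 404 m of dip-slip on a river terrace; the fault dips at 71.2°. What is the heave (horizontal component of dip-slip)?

heave = dip-slip × cos(dip) = 404 m × cos(71.2°) = 130 m

130 m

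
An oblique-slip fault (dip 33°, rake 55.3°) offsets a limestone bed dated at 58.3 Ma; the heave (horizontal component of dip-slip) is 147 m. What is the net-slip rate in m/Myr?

dip-slip = heave / cos(dip) = 147 / cos(33°) = 175.3 m
net slip = dip-slip / sin(rake) = 175.3 / sin(55.3°) = 213.2 m
rate = 213.2 m / 58.3 Ma = 0.00000366 m/yr = 3.66 m/Myr

3.66 m/Myr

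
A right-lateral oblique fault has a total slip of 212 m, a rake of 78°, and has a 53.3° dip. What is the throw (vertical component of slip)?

dip-slip = net slip × sin(rake) = 212 m × sin(78°) = 207.4 m
throw = dip-slip × sin(dip) = 207.4 × sin(53.3°) = 166 m

166 m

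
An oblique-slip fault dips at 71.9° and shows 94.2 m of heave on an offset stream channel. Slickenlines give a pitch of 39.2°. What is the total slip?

480 m

dip-slip = heave / cos(dip) = 94.2 / cos(71.9°) = 303.2 m
net slip = dip-slip / sin(rake) = 303.2 / sin(39.2°) = 480 m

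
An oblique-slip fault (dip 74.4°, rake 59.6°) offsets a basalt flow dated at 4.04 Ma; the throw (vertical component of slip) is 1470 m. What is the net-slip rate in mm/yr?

dip-slip = throw / sin(dip) = 1470 / sin(74.4°) = 1526 m
net slip = dip-slip / sin(rake) = 1526 / sin(59.6°) = 1770 m
rate = 1770 m / 4.04 Ma = 0.000438 m/yr = 0.438 mm/yr

0.438 mm/yr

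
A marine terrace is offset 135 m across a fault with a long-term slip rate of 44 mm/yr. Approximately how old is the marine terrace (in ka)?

age = offset / rate = 135 m / (44 mm/yr) = 3070 yr = 3.07 ka

3.07 ka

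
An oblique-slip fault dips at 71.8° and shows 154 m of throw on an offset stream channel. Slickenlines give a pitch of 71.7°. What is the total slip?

dip-slip = throw / sin(dip) = 154 / sin(71.8°) = 162.1 m
net slip = dip-slip / sin(rake) = 162.1 / sin(71.7°) = 171 m

171 m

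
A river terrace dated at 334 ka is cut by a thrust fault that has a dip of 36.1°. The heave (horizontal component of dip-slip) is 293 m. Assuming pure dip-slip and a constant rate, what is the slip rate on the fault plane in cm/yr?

0.109 cm/yr

dip-slip = heave / cos(dip) = 293 m / cos(36.1°) = 362.6 m
rate = 362.6 m / 334 ka = 0.00109 m/yr = 0.109 cm/yr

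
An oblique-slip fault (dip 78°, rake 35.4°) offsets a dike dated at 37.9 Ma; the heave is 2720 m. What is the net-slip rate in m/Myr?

596 m/Myr

dip-slip = heave / cos(dip) = 2720 / cos(78°) = 13080 m
net slip = dip-slip / sin(rake) = 13080 / sin(35.4°) = 22580 m
rate = 22580 m / 37.9 Ma = 0.000596 m/yr = 596 m/Myr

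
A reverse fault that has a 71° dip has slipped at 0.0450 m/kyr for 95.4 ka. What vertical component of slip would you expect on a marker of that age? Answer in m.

4.06 m

dip-slip = rate × time = 0.0450 m/kyr × 95.4 ka = 4.293 m
throw = dip-slip × sin(dip) = 4.293 × sin(71°) = 4.06 m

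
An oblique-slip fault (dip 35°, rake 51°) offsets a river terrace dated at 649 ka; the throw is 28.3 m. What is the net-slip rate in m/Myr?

dip-slip = throw / sin(dip) = 28.3 / sin(35°) = 49.34 m
net slip = dip-slip / sin(rake) = 49.34 / sin(51°) = 63.49 m
rate = 63.49 m / 649 ka = 0.0000978 m/yr = 97.8 m/Myr

97.8 m/Myr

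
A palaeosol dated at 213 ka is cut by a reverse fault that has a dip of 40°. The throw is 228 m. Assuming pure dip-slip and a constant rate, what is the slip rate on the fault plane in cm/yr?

0.167 cm/yr

dip-slip = throw / sin(dip) = 228 m / sin(40°) = 354.7 m
rate = 354.7 m / 213 ka = 0.00167 m/yr = 0.167 cm/yr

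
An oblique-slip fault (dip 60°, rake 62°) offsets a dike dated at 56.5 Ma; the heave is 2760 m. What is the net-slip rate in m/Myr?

dip-slip = heave / cos(dip) = 2760 / cos(60°) = 5520 m
net slip = dip-slip / sin(rake) = 5520 / sin(62°) = 6252 m
rate = 6252 m / 56.5 Ma = 0.000111 m/yr = 111 m/Myr

111 m/Myr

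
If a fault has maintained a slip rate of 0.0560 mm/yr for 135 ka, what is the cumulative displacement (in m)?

7.56 m

slip = rate × time = 0.0560 mm/yr × 135 ka = 7.56 m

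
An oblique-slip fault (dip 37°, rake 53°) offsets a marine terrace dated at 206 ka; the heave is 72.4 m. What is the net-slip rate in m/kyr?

dip-slip = heave / cos(dip) = 72.4 / cos(37°) = 90.65 m
net slip = dip-slip / sin(rake) = 90.65 / sin(53°) = 113.5 m
rate = 113.5 m / 206 ka = 0.000551 m/yr = 0.551 m/kyr

0.551 m/kyr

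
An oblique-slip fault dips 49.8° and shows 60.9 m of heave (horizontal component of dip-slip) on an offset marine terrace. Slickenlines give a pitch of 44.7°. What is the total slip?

134 m

dip-slip = heave / cos(dip) = 60.9 / cos(49.8°) = 94.35 m
net slip = dip-slip / sin(rake) = 94.35 / sin(44.7°) = 134 m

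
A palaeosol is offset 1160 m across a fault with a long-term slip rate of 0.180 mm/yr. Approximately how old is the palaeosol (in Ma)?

6.44 Ma

age = offset / rate = 1160 m / (0.180 mm/yr) = 6.44e+06 yr = 6.44 Ma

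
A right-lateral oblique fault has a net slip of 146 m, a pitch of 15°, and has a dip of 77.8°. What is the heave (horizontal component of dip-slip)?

7.99 m

dip-slip = net slip × sin(rake) = 146 m × sin(15°) = 37.79 m
heave = dip-slip × cos(dip) = 37.79 × cos(77.8°) = 7.99 m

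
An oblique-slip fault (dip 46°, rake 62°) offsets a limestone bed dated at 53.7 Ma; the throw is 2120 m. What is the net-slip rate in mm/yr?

dip-slip = throw / sin(dip) = 2120 / sin(46°) = 2947 m
net slip = dip-slip / sin(rake) = 2947 / sin(62°) = 3338 m
rate = 3338 m / 53.7 Ma = 0.0000622 m/yr = 0.0622 mm/yr

0.0622 mm/yr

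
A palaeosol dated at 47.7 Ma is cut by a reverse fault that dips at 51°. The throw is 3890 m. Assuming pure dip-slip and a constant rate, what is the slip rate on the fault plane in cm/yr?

0.0105 cm/yr

dip-slip = throw / sin(dip) = 3890 m / sin(51°) = 5005 m
rate = 5005 m / 47.7 Ma = 0.000105 m/yr = 0.0105 cm/yr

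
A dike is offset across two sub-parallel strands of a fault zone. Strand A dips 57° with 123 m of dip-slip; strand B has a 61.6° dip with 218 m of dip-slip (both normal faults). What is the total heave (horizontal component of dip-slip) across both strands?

heave_A = 123 × cos(57°) = 66.99 m
heave_B = 218 × cos(61.6°) = 103.7 m
total = 66.99 + 103.7 = 171 m

171 m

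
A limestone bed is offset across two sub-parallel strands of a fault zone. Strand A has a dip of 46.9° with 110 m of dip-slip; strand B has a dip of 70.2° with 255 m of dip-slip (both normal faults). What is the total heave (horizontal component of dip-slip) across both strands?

162 m

heave_A = 110 × cos(46.9°) = 75.16 m
heave_B = 255 × cos(70.2°) = 86.38 m
total = 75.16 + 86.38 = 162 m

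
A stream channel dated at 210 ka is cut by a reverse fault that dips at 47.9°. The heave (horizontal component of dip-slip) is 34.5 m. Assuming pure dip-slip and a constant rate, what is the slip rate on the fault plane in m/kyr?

0.245 m/kyr

dip-slip = heave / cos(dip) = 34.5 m / cos(47.9°) = 51.46 m
rate = 51.46 m / 210 ka = 0.000245 m/yr = 0.245 m/kyr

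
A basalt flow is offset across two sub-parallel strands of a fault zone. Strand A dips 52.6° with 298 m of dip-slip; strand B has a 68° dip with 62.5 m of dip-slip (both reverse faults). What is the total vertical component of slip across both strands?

295 m

throw_A = 298 × sin(52.6°) = 236.7 m
throw_B = 62.5 × sin(68°) = 57.95 m
total = 236.7 + 57.95 = 295 m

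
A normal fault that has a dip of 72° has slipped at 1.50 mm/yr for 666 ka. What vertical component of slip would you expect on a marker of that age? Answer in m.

950 m

dip-slip = rate × time = 1.50 mm/yr × 666 ka = 999 m
throw = dip-slip × sin(dip) = 999 × sin(72°) = 950 m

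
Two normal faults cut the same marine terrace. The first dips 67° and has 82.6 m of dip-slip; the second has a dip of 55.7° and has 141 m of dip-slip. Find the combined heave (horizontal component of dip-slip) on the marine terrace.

112 m

heave_A = 82.6 × cos(67°) = 32.27 m
heave_B = 141 × cos(55.7°) = 79.46 m
total = 32.27 + 79.46 = 112 m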